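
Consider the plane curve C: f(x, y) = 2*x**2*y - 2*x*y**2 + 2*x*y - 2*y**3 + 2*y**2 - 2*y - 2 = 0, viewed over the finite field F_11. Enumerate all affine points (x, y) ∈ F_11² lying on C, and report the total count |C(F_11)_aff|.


Affine F_11-points: {(0, 3), (0, 6), (1, 5), (2, 3), (3, 5), (4, 10), (5, 2), (5, 6), (5, 10), (7, 2), (7, 7), (10, 7)}; count = 12.

For each of the 121 pairs (x, y) ∈ F_11², evaluate f(x, y) mod 11. Record the zeros.
  x = 0: [0↦9, 1↦7, 2↦8, 3↦0, 4↦4, 5↦8, 6↦0, 7↦1, 8↦10, 9↦4, 10↦4]  zeros at y ∈ {3, 6}
  x = 1: [0↦9, 1↦9, 2↦8, 3↦5, 4↦10, 5↦0, 6↦7, 7↦8, 8↦2, 9↦10, 10↦9]  zeros at y ∈ {5}
  x = 2: [0↦9, 1↦4, 2↦5, 3↦0, 4↦10, 5↦1, 6↦5, 7↦10, 8↦4, 9↦8, 10↦10]  zeros at y ∈ {3}
  x = 3: [0↦9, 1↦3, 2↦10, 3↦7, 4↦4, 5↦0, 6↦5, 7↦7, 8↦5, 9↦9, 10↦7]  zeros at y ∈ {5}
  x = 4: [0↦9, 1↦6, 2↦1, 3↦4, 4↦3, 5↦8, 6↦7, 7↦10, 8↦5, 9↦2, 10↦0]  zeros at y ∈ {10}
  x = 5: [0↦9, 1↦2, 2↦0, 3↦2, 4↦7, 5↦3, 6↦0, 7↦8, 8↦4, 9↦9, 10↦0]  zeros at y ∈ {2, 6, 10}
  x = 6: [0↦9, 1↦2, 2↦7, 3↦1, 4↦5, 5↦7, 6↦6, 7↦1, 8↦2, 9↦8, 10↦7]  zeros at y ∈ ∅
  x = 7: [0↦9, 1↦6, 2↦0, 3↦1, 4↦8, 5↦9, 6↦3, 7↦0, 8↦10, 9↦10, 10↦10]  zeros at y ∈ {2, 7}
  x = 8: [0↦9, 1↦3, 2↦1, 3↦2, 4↦5, 5↦9, 6↦2, 7↦5, 8↦6, 9↦4, 10↦9]  zeros at y ∈ ∅
  x = 9: [0↦9, 1↦4, 2↦10, 3↦4, 4↦7, 5↦7, 6↦3, 7↦5, 8↦1, 9↦1, 10↦4]  zeros at y ∈ ∅
  x = 10: [0↦9, 1↦9, 2↦5, 3↦7, 4↦3, 5↦3, 6↦6, 7↦0, 8↦6, 9↦1, 10↦6]  zeros at y ∈ {7}
Collecting zeros: affine points = {(0, 3), (0, 6), (1, 5), (2, 3), (3, 5), (4, 10), (5, 2), (5, 6), (5, 10), (7, 2), (7, 7), (10, 7)}.
Total count |C(F_11)_aff| = 12.


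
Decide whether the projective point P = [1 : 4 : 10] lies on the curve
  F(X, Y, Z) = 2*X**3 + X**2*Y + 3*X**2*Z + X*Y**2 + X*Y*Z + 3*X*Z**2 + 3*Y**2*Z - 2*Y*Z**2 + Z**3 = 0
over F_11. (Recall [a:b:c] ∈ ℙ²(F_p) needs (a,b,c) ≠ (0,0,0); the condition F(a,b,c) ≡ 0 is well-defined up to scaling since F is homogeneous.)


F(1,4,10) ≡ 5 (mod 11); P is NOT on the curve.

Evaluate F(1, 4, 10) term-by-term (mod 11).
  2*X**3 ↦ 2·1·1·1 = 2
  X**2*Y ↦ 1·1·4·1 = 4
  3*X**2*Z ↦ 3·1·1·10 = 30
  X*Y**2 ↦ 1·1·16·1 = 16
  X*Y*Z ↦ 1·1·4·10 = 40
  3*X*Z**2 ↦ 3·1·1·100 = 300
  3*Y**2*Z ↦ 3·1·16·10 = 480
  -2*Y*Z**2 ↦ -2·1·4·100 = -800
  Z**3 ↦ 1·1·1·1000 = 1000
Sum: F(1, 4, 10) = (2) + (4) + (30) + (16) + (40) + (300) + (480) + (-800) + (1000) = 1072.
Reducing mod 11: 1072 ≡ 5 (mod 11).
Since F(a, b, c) ≡ 5 ≠ 0 (mod 11), P does NOT lie on the curve.


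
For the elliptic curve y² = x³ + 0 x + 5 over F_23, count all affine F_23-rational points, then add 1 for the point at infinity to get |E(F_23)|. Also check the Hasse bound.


Affine points = {(1, 11), (1, 12), (2, 6), (2, 17), (3, 3), (3, 20), (4, 0), (7, 7), (7, 16), (10, 4), (10, 19), (11, 5), (11, 18), (12, 10), (12, 13), (14, 9), (14, 14), (18, 8), (18, 15), (20, 1), (20, 22), (22, 2), (22, 21)}; affine count = 23; |E(F_23)| = 24.

Discriminant check: Δ ∝ 4a³ + 27b² = 4·0³ + 27·5² = 4·0 + 27·25 ≡ 8 (mod 23). Nonzero ⇒ E is nonsingular.
For each x ∈ F_23, compute rhs = x³ + 0·x + 5 mod 23, then count y ∈ F_23 with y² ≡ rhs.
  x = 0: rhs = 5, matching y values: none (0 points).
  x = 1: rhs = 6, matching y values: 11, 12 (2 points).
  x = 2: rhs = 13, matching y values: 6, 17 (2 points).
  x = 3: rhs = 9, matching y values: 3, 20 (2 points).
  x = 4: rhs = 0, matching y values: 0 (1 points).
  x = 5: rhs = 15, matching y values: none (0 points).
  x = 6: rhs = 14, matching y values: none (0 points).
  x = 7: rhs = 3, matching y values: 7, 16 (2 points).
  x = 8: rhs = 11, matching y values: none (0 points).
  x = 9: rhs = 21, matching y values: none (0 points).
  x = 10: rhs = 16, matching y values: 4, 19 (2 points).
  x = 11: rhs = 2, matching y values: 5, 18 (2 points).
  x = 12: rhs = 8, matching y values: 10, 13 (2 points).
  x = 13: rhs = 17, matching y values: none (0 points).
  x = 14: rhs = 12, matching y values: 9, 14 (2 points).
  x = 15: rhs = 22, matching y values: none (0 points).
  x = 16: rhs = 7, matching y values: none (0 points).
  x = 17: rhs = 19, matching y values: none (0 points).
  x = 18: rhs = 18, matching y values: 8, 15 (2 points).
  x = 19: rhs = 10, matching y values: none (0 points).
  x = 20: rhs = 1, matching y values: 1, 22 (2 points).
  x = 21: rhs = 20, matching y values: none (0 points).
  x = 22: rhs = 4, matching y values: 2, 21 (2 points).
Total affine count: 23.
Full point count |E(F_23)| = 23 + 1 = 24.
Hasse bound: |24 − (23+1)| = |0| = 0 ≤ 2√23 ≈ 9.5917 ✓.


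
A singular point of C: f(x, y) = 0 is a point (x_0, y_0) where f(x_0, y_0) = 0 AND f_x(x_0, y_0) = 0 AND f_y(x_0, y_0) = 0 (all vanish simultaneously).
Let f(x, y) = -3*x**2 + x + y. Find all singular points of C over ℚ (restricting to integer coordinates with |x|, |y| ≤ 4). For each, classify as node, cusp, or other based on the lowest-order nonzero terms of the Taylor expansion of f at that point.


No singular points in the scanned grid; C is smooth there.

Compute partial derivatives:
  f_x = 1 - 6*x.
  f_y = 1.
f_y = 1 is a nonzero constant, so f_y never vanishes: no point (x, y) can satisfy f = f_x = f_y = 0. In particular no (x, y) ∈ {−4, ..., 4}² is singular; the curve is smooth.


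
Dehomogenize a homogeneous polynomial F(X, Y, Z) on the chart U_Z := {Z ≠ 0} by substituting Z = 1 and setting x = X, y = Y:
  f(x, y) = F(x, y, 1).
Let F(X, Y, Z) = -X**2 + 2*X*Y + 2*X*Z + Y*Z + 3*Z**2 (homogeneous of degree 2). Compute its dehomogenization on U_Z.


f(x, y) = -x**2 + 2*x*y + 2*x + y + 3

On U_Z we set Z = 1. Each monomial c·X^i·Y^j·Z^k in F becomes c·x^i·y^j·1^k = c·x^i·y^j.
Substituting Z = 1: F(X, Y, 1) = -x**2 + 2*x*y + 2*x + y + 3.
Note: deg(f) ≤ deg(F) = 2; strict inequality happens when F is divisible by Z (lost terms).


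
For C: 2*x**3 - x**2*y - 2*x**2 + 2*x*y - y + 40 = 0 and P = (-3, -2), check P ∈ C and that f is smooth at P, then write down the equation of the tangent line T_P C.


Tangent line at P: 50*x - 16*y + 118 = 0.

Step 1: f(-3, -2) = 0, so P lies on C.
Step 2: partial derivatives
  f_x(x, y) = 6*x**2 - 2*x*y - 4*x + 2*y, f_y(x, y) = -x**2 + 2*x - 1.
  f_x(P) = 50, f_y(P) = -16 (gradient nonzero, so P is smooth).
Step 3: tangent line at P: 50·(x − -3) + -16·(y − -2) = 0.
Expanding: 50*x - 16*y + 118 = 0.


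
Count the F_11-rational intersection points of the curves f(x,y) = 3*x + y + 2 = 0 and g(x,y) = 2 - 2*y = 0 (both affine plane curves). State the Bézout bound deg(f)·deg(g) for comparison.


Common zeros: {(10, 1)}; count = 1; Bézout bound = 1.

deg(f) = 1, deg(g) = 1, so Bézout bound = 1.
Scan x ∈ F_11. For each x, list the y ∈ F_11 with f(x, y) ≡ 0 and those with g(x, y) ≡ 0 (mod 11); the common zeros in that column are the intersection.
  x = 0: f ≡ 0 at y ∈ {9}; g ≡ 0 at y ∈ {1}; common: ∅.
  x = 1: f ≡ 0 at y ∈ {6}; g ≡ 0 at y ∈ {1}; common: ∅.
  x = 2: f ≡ 0 at y ∈ {3}; g ≡ 0 at y ∈ {1}; common: ∅.
  x = 3: f ≡ 0 at y ∈ {0}; g ≡ 0 at y ∈ {1}; common: ∅.
  x = 4: f ≡ 0 at y ∈ {8}; g ≡ 0 at y ∈ {1}; common: ∅.
  x = 5: f ≡ 0 at y ∈ {5}; g ≡ 0 at y ∈ {1}; common: ∅.
  x = 6: f ≡ 0 at y ∈ {2}; g ≡ 0 at y ∈ {1}; common: ∅.
  x = 7: f ≡ 0 at y ∈ {10}; g ≡ 0 at y ∈ {1}; common: ∅.
  x = 8: f ≡ 0 at y ∈ {7}; g ≡ 0 at y ∈ {1}; common: ∅.
  x = 9: f ≡ 0 at y ∈ {4}; g ≡ 0 at y ∈ {1}; common: ∅.
  x = 10: f ≡ 0 at y ∈ {1}; g ≡ 0 at y ∈ {1}; common: {1}.
Collecting: common zeros = {(10, 1)}, so the count is 1.
Comparison with the Bézout bound: 1 ≤ 1 = deg(f)·deg(g), as expected for curves with no common component (the bound is attained).


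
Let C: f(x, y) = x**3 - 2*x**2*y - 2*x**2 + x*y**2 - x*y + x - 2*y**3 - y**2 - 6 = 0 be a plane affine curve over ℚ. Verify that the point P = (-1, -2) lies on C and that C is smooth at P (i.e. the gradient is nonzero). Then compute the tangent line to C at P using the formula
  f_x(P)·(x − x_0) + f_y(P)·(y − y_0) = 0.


Tangent line at P: 6*x - 17*y - 28 = 0.

Step 1: f(-1, -2) = 0, so P lies on C.
Step 2: partial derivatives
  f_x(x, y) = 3*x**2 - 4*x*y - 4*x + y**2 - y + 1, f_y(x, y) = -2*x**2 + 2*x*y - x - 6*y**2 - 2*y.
  f_x(P) = 6, f_y(P) = -17 (gradient nonzero, so P is smooth).
Step 3: tangent line at P: 6·(x − -1) + -17·(y − -2) = 0.
Expanding: 6*x - 17*y - 28 = 0.


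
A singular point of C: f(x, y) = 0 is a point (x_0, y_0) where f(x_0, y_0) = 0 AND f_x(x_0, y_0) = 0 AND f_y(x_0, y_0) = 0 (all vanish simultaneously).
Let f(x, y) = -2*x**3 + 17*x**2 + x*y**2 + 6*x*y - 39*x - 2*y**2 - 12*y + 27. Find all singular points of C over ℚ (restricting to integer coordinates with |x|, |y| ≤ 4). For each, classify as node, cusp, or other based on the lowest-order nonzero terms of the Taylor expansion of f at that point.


Singular points: {(3, -3)}; classification: node.

Compute partial derivatives:
  f_x = -6*x**2 + 34*x + y**2 + 6*y - 39.
  f_y = 2*x*y + 6*x - 4*y - 12.
Scan x_0 ∈ {−4, ..., 4}. For each x_0, f_y(x_0, y) is a polynomial in y; find its integer roots y ∈ {−4, ..., 4}, then test f_x and f at those candidates.
  x = -4: f_y(-4, y) = -12*y - 36; vanishes at y ∈ {-3}. (-4, -3): f_x = -280 ≠ 0.
  x = -3: f_y(-3, y) = -10*y - 30; vanishes at y ∈ {-3}. (-3, -3): f_x = -204 ≠ 0.
  x = -2: f_y(-2, y) = -8*y - 24; vanishes at y ∈ {-3}. (-2, -3): f_x = -140 ≠ 0.
  x = -1: f_y(-1, y) = -6*y - 18; vanishes at y ∈ {-3}. (-1, -3): f_x = -88 ≠ 0.
  x = 0: f_y(0, y) = -4*y - 12; vanishes at y ∈ {-3}. (0, -3): f_x = -48 ≠ 0.
  x = 1: f_y(1, y) = -2*y - 6; vanishes at y ∈ {-3}. (1, -3): f_x = -20 ≠ 0.
  x = 2: f_y(2, y) = 0; vanishes at y ∈ {-4, -3, -2, -1, 0, 1, 2, 3, 4}. (2, -4): f_x = -3 ≠ 0; (2, -3): f_x = -4 ≠ 0; (2, -2): f_x = -3 ≠ 0; (2, -1): f_x = 0 but f = 1 ≠ 0; (2, 0): f_x = 5 ≠ 0; (2, 1): f_x = 12 ≠ 0; (2, 2): f_x = 21 ≠ 0; (2, 3): f_x = 32 ≠ 0; (2, 4): f_x = 45 ≠ 0.
  x = 3: f_y(3, y) = 2*y + 6; vanishes at y ∈ {-3}. (3, -3): f_x = 0, f = 0 — SINGULAR.
  x = 4: f_y(4, y) = 4*y + 12; vanishes at y ∈ {-3}. (4, -3): f_x = -8 ≠ 0.
Only singular point on the grid: (3, -3).
Classify: substitute x = 3 + u, y = -3 + v and expand: f = -2*u**3 - u**2 + u*v**2 + v**2.
No constant or linear terms (consistent with a singular point). Quadratic part: -u**2 + v**2. Cubic part: -2*u**3 + u*v**2.
The quadratic part v**2 - u**2 = (v − u)(v + u) splits into two distinct linear factors, so there are two distinct tangent lines y − -3 = ±(x − 3) — this is a node (ordinary double point).
Classification: node.


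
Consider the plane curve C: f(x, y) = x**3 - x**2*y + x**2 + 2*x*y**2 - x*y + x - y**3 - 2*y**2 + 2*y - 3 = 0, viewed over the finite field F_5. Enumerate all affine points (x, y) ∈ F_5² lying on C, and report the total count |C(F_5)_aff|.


Affine F_5-points: {(0, 2), (1, 0), (2, 3), (3, 3)}; count = 4.

For each of the 25 pairs (x, y) ∈ F_5², evaluate f(x, y) mod 5. Record the zeros.
  x = 0: [0↦2, 1↦1, 2↦0, 3↦3, 4↦4]  zeros at y ∈ {2}
  x = 1: [0↦0, 1↦4, 2↦2, 3↦3, 4↦1]  zeros at y ∈ {0}
  x = 2: [0↦1, 1↦3, 2↦3, 3↦0, 4↦3]  zeros at y ∈ {3}
  x = 3: [0↦1, 1↦4, 2↦4, 3↦0, 4↦1]  zeros at y ∈ {3}
  x = 4: [0↦1, 1↦3, 2↦1, 3↦4, 4↦1]  zeros at y ∈ ∅
Collecting zeros: affine points = {(0, 2), (1, 0), (2, 3), (3, 3)}.
Total count |C(F_5)_aff| = 4.


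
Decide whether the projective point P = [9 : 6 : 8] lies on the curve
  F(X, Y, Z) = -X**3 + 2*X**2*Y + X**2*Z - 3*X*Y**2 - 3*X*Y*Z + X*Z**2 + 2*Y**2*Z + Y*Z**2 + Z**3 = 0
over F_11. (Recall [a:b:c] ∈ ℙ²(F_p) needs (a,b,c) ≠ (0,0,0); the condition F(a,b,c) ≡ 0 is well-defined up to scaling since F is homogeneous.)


F(9,6,8) ≡ 0 (mod 11); P is on the curve.

Evaluate F(9, 6, 8) term-by-term (mod 11).
  -X**3 ↦ -1·729·1·1 = -729
  2*X**2*Y ↦ 2·81·6·1 = 972
  X**2*Z ↦ 1·81·1·8 = 648
  -3*X*Y**2 ↦ -3·9·36·1 = -972
  -3*X*Y*Z ↦ -3·9·6·8 = -1296
  X*Z**2 ↦ 1·9·1·64 = 576
  2*Y**2*Z ↦ 2·1·36·8 = 576
  Y*Z**2 ↦ 1·1·6·64 = 384
  Z**3 ↦ 1·1·1·512 = 512
Sum: F(9, 6, 8) = (-729) + (972) + (648) + (-972) + (-1296) + (576) + (576) + (384) + (512) = 671.
Reducing mod 11: 671 ≡ 0 (mod 11).
Since F(a, b, c) ≡ 0 (mod 11), P lies on the curve.


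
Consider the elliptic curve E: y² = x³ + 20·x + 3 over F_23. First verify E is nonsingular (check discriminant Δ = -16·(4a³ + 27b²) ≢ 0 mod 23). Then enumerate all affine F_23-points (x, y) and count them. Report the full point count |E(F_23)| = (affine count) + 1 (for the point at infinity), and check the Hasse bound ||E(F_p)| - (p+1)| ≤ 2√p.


Affine points = {(0, 7), (0, 16), (1, 1), (1, 22), (4, 3), (4, 20), (7, 7), (7, 16), (8, 10), (8, 13), (11, 6), (11, 17), (12, 4), (12, 19), (16, 7), (16, 16), (17, 9), (17, 14), (18, 10), (18, 13), (20, 10), (20, 13), (21, 1), (21, 22)}; affine count = 24; |E(F_23)| = 25.

Discriminant check: Δ ∝ 4a³ + 27b² = 4·20³ + 27·3² = 4·8000 + 27·9 ≡ 20 (mod 23). Nonzero ⇒ E is nonsingular.
For each x ∈ F_23, compute rhs = x³ + 20·x + 3 mod 23, then count y ∈ F_23 with y² ≡ rhs.
  x = 0: rhs = 3, matching y values: 7, 16 (2 points).
  x = 1: rhs = 1, matching y values: 1, 22 (2 points).
  x = 2: rhs = 5, matching y values: none (0 points).
  x = 3: rhs = 21, matching y values: none (0 points).
  x = 4: rhs = 9, matching y values: 3, 20 (2 points).
  x = 5: rhs = 21, matching y values: none (0 points).
  x = 6: rhs = 17, matching y values: none (0 points).
  x = 7: rhs = 3, matching y values: 7, 16 (2 points).
  x = 8: rhs = 8, matching y values: 10, 13 (2 points).
  x = 9: rhs = 15, matching y values: none (0 points).
  x = 10: rhs = 7, matching y values: none (0 points).
  x = 11: rhs = 13, matching y values: 6, 17 (2 points).
  x = 12: rhs = 16, matching y values: 4, 19 (2 points).
  x = 13: rhs = 22, matching y values: none (0 points).
  x = 14: rhs = 14, matching y values: none (0 points).
  x = 15: rhs = 21, matching y values: none (0 points).
  x = 16: rhs = 3, matching y values: 7, 16 (2 points).
  x = 17: rhs = 12, matching y values: 9, 14 (2 points).
  x = 18: rhs = 8, matching y values: 10, 13 (2 points).
  x = 19: rhs = 20, matching y values: none (0 points).
  x = 20: rhs = 8, matching y values: 10, 13 (2 points).
  x = 21: rhs = 1, matching y values: 1, 22 (2 points).
  x = 22: rhs = 5, matching y values: none (0 points).
Total affine count: 24.
Full point count |E(F_23)| = 24 + 1 = 25.
Hasse bound: |25 − (23+1)| = |1| = 1 ≤ 2√23 ≈ 9.5917 ✓.


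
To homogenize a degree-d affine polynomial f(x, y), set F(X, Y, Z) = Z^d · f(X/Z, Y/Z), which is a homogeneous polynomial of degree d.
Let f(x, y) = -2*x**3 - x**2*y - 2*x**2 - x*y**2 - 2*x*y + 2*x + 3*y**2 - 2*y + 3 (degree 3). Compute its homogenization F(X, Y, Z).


F(X, Y, Z) = -2*X**3 - X**2*Y - 2*X**2*Z - X*Y**2 - 2*X*Y*Z + 2*X*Z**2 + 3*Y**2*Z - 2*Y*Z**2 + 3*Z**3

deg(f) = 3.
Substitute x = X/Z, y = Y/Z into f, then multiply by Z^3.
  monomial -2·x^3·y^0 ↦ -2·X^3·Y^0·Z^0.
  monomial -1·x^2·y^1 ↦ -1·X^2·Y^1·Z^0.
  monomial -2·x^2·y^0 ↦ -2·X^2·Y^0·Z^1.
  monomial -1·x^1·y^2 ↦ -1·X^1·Y^2·Z^0.
  monomial -2·x^1·y^1 ↦ -2·X^1·Y^1·Z^1.
  monomial 2·x^1·y^0 ↦ 2·X^1·Y^0·Z^2.
  monomial 3·x^0·y^2 ↦ 3·X^0·Y^2·Z^1.
  monomial -2·x^0·y^1 ↦ -2·X^0·Y^1·Z^2.
  monomial 3·x^0·y^0 ↦ 3·X^0·Y^0·Z^3.
Collecting: F(X, Y, Z) = -2*X**3 - X**2*Y - 2*X**2*Z - X*Y**2 - 2*X*Y*Z + 2*X*Z**2 + 3*Y**2*Z - 2*Y*Z**2 + 3*Z**3.


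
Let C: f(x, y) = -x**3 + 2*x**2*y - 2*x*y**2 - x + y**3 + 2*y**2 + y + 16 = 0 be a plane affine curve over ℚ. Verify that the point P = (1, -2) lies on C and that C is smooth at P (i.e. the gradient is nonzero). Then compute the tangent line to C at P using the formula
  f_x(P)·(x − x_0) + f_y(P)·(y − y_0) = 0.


Tangent line at P: -20*x + 15*y + 50 = 0.

Step 1: f(1, -2) = 0, so P lies on C.
Step 2: partial derivatives
  f_x(x, y) = -3*x**2 + 4*x*y - 2*y**2 - 1, f_y(x, y) = 2*x**2 - 4*x*y + 3*y**2 + 4*y + 1.
  f_x(P) = -20, f_y(P) = 15 (gradient nonzero, so P is smooth).
Step 3: tangent line at P: -20·(x − 1) + 15·(y − -2) = 0.
Expanding: -20*x + 15*y + 50 = 0.


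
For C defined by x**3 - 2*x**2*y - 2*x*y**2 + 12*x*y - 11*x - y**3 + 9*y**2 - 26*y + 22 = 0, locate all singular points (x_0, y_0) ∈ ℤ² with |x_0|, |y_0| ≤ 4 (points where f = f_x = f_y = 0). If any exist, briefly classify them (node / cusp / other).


Singular points: {(1, 2)}; classification: node.

Compute partial derivatives:
  f_x = 3*x**2 - 4*x*y - 2*y**2 + 12*y - 11.
  f_y = -2*x**2 - 4*x*y + 12*x - 3*y**2 + 18*y - 26.
Scan x_0 ∈ {−4, ..., 4}. For each x_0, f_y(x_0, y) is a polynomial in y; find its integer roots y ∈ {−4, ..., 4}, then test f_x and f at those candidates.
  x = -4: f_y(-4, y) = -3*y**2 + 34*y - 106; no integer root y with |y| ≤ 4.
  x = -3: f_y(-3, y) = -3*y**2 + 30*y - 80; no integer root y with |y| ≤ 4.
  x = -2: f_y(-2, y) = -3*y**2 + 26*y - 58; no integer root y with |y| ≤ 4.
  x = -1: f_y(-1, y) = -3*y**2 + 22*y - 40; vanishes at y ∈ {4}. (-1, 4): f_x = 24 ≠ 0.
  x = 0: f_y(0, y) = -3*y**2 + 18*y - 26; no integer root y with |y| ≤ 4.
  x = 1: f_y(1, y) = -3*y**2 + 14*y - 16; vanishes at y ∈ {2}. (1, 2): f_x = 0, f = 0 — SINGULAR.
  x = 2: f_y(2, y) = -3*y**2 + 10*y - 10; no integer root y with |y| ≤ 4.
  x = 3: f_y(3, y) = -3*y**2 + 6*y - 8; no integer root y with |y| ≤ 4.
  x = 4: f_y(4, y) = -3*y**2 + 2*y - 10; no integer root y with |y| ≤ 4.
Only singular point on the grid: (1, 2).
Classify: substitute x = 1 + u, y = 2 + v and expand: f = u**3 - 2*u**2*v - u**2 - 2*u*v**2 - v**3 + v**2.
No constant or linear terms (consistent with a singular point). Quadratic part: -u**2 + v**2. Cubic part: u**3 - 2*u**2*v - 2*u*v**2 - v**3.
The quadratic part v**2 - u**2 = (v − u)(v + u) splits into two distinct linear factors, so there are two distinct tangent lines y − 2 = ±(x − 1) — this is a node (ordinary double point).
Classification: node.


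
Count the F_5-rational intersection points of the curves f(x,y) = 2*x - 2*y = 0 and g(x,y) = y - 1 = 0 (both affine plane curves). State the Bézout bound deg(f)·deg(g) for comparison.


Common zeros: {(1, 1)}; count = 1; Bézout bound = 1.

deg(f) = 1, deg(g) = 1, so Bézout bound = 1.
Scan x ∈ F_5. For each x, list the y ∈ F_5 with f(x, y) ≡ 0 and those with g(x, y) ≡ 0 (mod 5); the common zeros in that column are the intersection.
  x = 0: f ≡ 0 at y ∈ {0}; g ≡ 0 at y ∈ {1}; common: ∅.
  x = 1: f ≡ 0 at y ∈ {1}; g ≡ 0 at y ∈ {1}; common: {1}.
  x = 2: f ≡ 0 at y ∈ {2}; g ≡ 0 at y ∈ {1}; common: ∅.
  x = 3: f ≡ 0 at y ∈ {3}; g ≡ 0 at y ∈ {1}; common: ∅.
  x = 4: f ≡ 0 at y ∈ {4}; g ≡ 0 at y ∈ {1}; common: ∅.
Collecting: common zeros = {(1, 1)}, so the count is 1.
Comparison with the Bézout bound: 1 ≤ 1 = deg(f)·deg(g), as expected for curves with no common component (the bound is attained).


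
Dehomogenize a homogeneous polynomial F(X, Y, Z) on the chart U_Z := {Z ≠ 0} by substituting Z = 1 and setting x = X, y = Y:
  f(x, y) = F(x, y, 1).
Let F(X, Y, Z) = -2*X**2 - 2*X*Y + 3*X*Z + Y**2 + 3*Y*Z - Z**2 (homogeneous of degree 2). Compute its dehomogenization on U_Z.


f(x, y) = -2*x**2 - 2*x*y + 3*x + y**2 + 3*y - 1

On U_Z we set Z = 1. Each monomial c·X^i·Y^j·Z^k in F becomes c·x^i·y^j·1^k = c·x^i·y^j.
Substituting Z = 1: F(X, Y, 1) = -2*x**2 - 2*x*y + 3*x + y**2 + 3*y - 1.
Note: deg(f) ≤ deg(F) = 2; strict inequality happens when F is divisible by Z (lost terms).


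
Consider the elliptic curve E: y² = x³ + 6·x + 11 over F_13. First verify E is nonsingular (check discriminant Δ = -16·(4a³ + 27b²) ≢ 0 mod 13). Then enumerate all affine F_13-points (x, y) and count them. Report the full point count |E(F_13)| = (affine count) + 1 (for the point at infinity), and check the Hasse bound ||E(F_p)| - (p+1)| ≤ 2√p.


Affine points = {(3, 2), (3, 11), (5, 6), (5, 7), (6, 4), (6, 9), (8, 5), (8, 8), (9, 1), (9, 12), (11, 2), (11, 11), (12, 2), (12, 11)}; affine count = 14; |E(F_13)| = 15.

Discriminant check: Δ ∝ 4a³ + 27b² = 4·6³ + 27·11² = 4·216 + 27·121 ≡ 10 (mod 13). Nonzero ⇒ E is nonsingular.
For each x ∈ F_13, compute rhs = x³ + 6·x + 11 mod 13, then count y ∈ F_13 with y² ≡ rhs.
  x = 0: rhs = 11, matching y values: none (0 points).
  x = 1: rhs = 5, matching y values: none (0 points).
  x = 2: rhs = 5, matching y values: none (0 points).
  x = 3: rhs = 4, matching y values: 2, 11 (2 points).
  x = 4: rhs = 8, matching y values: none (0 points).
  x = 5: rhs = 10, matching y values: 6, 7 (2 points).
  x = 6: rhs = 3, matching y values: 4, 9 (2 points).
  x = 7: rhs = 6, matching y values: none (0 points).
  x = 8: rhs = 12, matching y values: 5, 8 (2 points).
  x = 9: rhs = 1, matching y values: 1, 12 (2 points).
  x = 10: rhs = 5, matching y values: none (0 points).
  x = 11: rhs = 4, matching y values: 2, 11 (2 points).
  x = 12: rhs = 4, matching y values: 2, 11 (2 points).
Total affine count: 14.
Full point count |E(F_13)| = 14 + 1 = 15.
Hasse bound: |15 − (13+1)| = |1| = 1 ≤ 2√13 ≈ 7.2111 ✓.


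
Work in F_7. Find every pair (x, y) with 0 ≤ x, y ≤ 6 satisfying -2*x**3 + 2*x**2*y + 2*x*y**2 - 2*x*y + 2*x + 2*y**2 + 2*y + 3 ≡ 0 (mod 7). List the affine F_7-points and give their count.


Affine F_7-points: {(0, 1), (0, 5), (2, 3), (4, 4), (4, 6), (5, 2), (5, 5), (6, 3)}; count = 8.

For each of the 49 pairs (x, y) ∈ F_7², evaluate f(x, y) mod 7. Record the zeros.
  x = 0: [0↦3, 1↦0, 2↦1, 3↦6, 4↦1, 5↦0, 6↦3]  zeros at y ∈ {1, 5}
  x = 1: [0↦3, 1↦2, 2↦2, 3↦3, 4↦5, 5↦1, 6↦5]  zeros at y ∈ ∅
  x = 2: [0↦5, 1↦3, 2↦6, 3↦0, 4↦6, 5↦3, 6↦5]  zeros at y ∈ {3}
  x = 3: [0↦4, 1↦5, 2↦1, 3↦6, 4↦6, 5↦1, 6↦5]  zeros at y ∈ ∅
  x = 4: [0↦2, 1↦3, 2↦3, 3↦2, 4↦0, 5↦4, 6↦0]  zeros at y ∈ {4, 6}
  x = 5: [0↦1, 1↦6, 2↦0, 3↦4, 4↦4, 5↦0, 6↦6]  zeros at y ∈ {2, 5}
  x = 6: [0↦3, 1↦2, 2↦1, 3↦0, 4↦6, 5↦5, 6↦4]  zeros at y ∈ {3}
Collecting zeros: affine points = {(0, 1), (0, 5), (2, 3), (4, 4), (4, 6), (5, 2), (5, 5), (6, 3)}.
Total count |C(F_7)_aff| = 8.


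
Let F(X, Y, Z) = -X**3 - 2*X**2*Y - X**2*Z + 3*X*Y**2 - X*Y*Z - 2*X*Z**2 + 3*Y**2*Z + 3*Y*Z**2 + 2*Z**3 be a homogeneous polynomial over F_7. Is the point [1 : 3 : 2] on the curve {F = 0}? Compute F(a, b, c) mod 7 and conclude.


F(1,3,2) ≡ 5 (mod 7); P is NOT on the curve.

Evaluate F(1, 3, 2) term-by-term (mod 7).
  -X**3 ↦ -1·1·1·1 = -1
  -2*X**2*Y ↦ -2·1·3·1 = -6
  -X**2*Z ↦ -1·1·1·2 = -2
  3*X*Y**2 ↦ 3·1·9·1 = 27
  -X*Y*Z ↦ -1·1·3·2 = -6
  -2*X*Z**2 ↦ -2·1·1·4 = -8
  3*Y**2*Z ↦ 3·1·9·2 = 54
  3*Y*Z**2 ↦ 3·1·3·4 = 36
  2*Z**3 ↦ 2·1·1·8 = 16
Sum: F(1, 3, 2) = (-1) + (-6) + (-2) + (27) + (-6) + (-8) + (54) + (36) + (16) = 110.
Reducing mod 7: 110 ≡ 5 (mod 7).
Since F(a, b, c) ≡ 5 ≠ 0 (mod 7), P does NOT lie on the curve.


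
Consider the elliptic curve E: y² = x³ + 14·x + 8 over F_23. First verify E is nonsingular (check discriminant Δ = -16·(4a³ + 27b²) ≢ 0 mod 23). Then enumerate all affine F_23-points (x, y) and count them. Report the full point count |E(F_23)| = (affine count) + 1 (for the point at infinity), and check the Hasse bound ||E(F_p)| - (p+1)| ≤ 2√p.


Affine points = {(0, 10), (0, 13), (1, 0), (3, 10), (3, 13), (4, 6), (4, 17), (6, 3), (6, 20), (7, 9), (7, 14), (9, 9), (9, 14), (12, 8), (12, 15), (13, 8), (13, 15), (14, 2), (14, 21), (16, 2), (16, 21), (19, 7), (19, 16), (20, 10), (20, 13), (21, 8), (21, 15), (22, 4), (22, 19)}; affine count = 29; |E(F_23)| = 30.

Discriminant check: Δ ∝ 4a³ + 27b² = 4·14³ + 27·8² = 4·2744 + 27·64 ≡ 8 (mod 23). Nonzero ⇒ E is nonsingular.
For each x ∈ F_23, compute rhs = x³ + 14·x + 8 mod 23, then count y ∈ F_23 with y² ≡ rhs.
  x = 0: rhs = 8, matching y values: 10, 13 (2 points).
  x = 1: rhs = 0, matching y values: 0 (1 points).
  x = 2: rhs = 21, matching y values: none (0 points).
  x = 3: rhs = 8, matching y values: 10, 13 (2 points).
  x = 4: rhs = 13, matching y values: 6, 17 (2 points).
  x = 5: rhs = 19, matching y values: none (0 points).
  x = 6: rhs = 9, matching y values: 3, 20 (2 points).
  x = 7: rhs = 12, matching y values: 9, 14 (2 points).
  x = 8: rhs = 11, matching y values: none (0 points).
  x = 9: rhs = 12, matching y values: 9, 14 (2 points).
  x = 10: rhs = 21, matching y values: none (0 points).
  x = 11: rhs = 21, matching y values: none (0 points).
  x = 12: rhs = 18, matching y values: 8, 15 (2 points).
  x = 13: rhs = 18, matching y values: 8, 15 (2 points).
  x = 14: rhs = 4, matching y values: 2, 21 (2 points).
  x = 15: rhs = 5, matching y values: none (0 points).
  x = 16: rhs = 4, matching y values: 2, 21 (2 points).
  x = 17: rhs = 7, matching y values: none (0 points).
  x = 18: rhs = 20, matching y values: none (0 points).
  x = 19: rhs = 3, matching y values: 7, 16 (2 points).
  x = 20: rhs = 8, matching y values: 10, 13 (2 points).
  x = 21: rhs = 18, matching y values: 8, 15 (2 points).
  x = 22: rhs = 16, matching y values: 4, 19 (2 points).
Total affine count: 29.
Full point count |E(F_23)| = 29 + 1 = 30.
Hasse bound: |30 − (23+1)| = |6| = 6 ≤ 2√23 ≈ 9.5917 ✓.


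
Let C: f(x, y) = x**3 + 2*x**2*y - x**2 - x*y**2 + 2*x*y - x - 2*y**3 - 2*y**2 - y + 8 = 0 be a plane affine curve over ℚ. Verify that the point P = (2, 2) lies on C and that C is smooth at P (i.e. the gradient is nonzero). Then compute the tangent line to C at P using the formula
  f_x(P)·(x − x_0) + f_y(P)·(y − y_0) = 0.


Tangent line at P: 23*x - 29*y + 12 = 0.

Step 1: f(2, 2) = 0, so P lies on C.
Step 2: partial derivatives
  f_x(x, y) = 3*x**2 + 4*x*y - 2*x - y**2 + 2*y - 1, f_y(x, y) = 2*x**2 - 2*x*y + 2*x - 6*y**2 - 4*y - 1.
  f_x(P) = 23, f_y(P) = -29 (gradient nonzero, so P is smooth).
Step 3: tangent line at P: 23·(x − 2) + -29·(y − 2) = 0.
Expanding: 23*x - 29*y + 12 = 0.


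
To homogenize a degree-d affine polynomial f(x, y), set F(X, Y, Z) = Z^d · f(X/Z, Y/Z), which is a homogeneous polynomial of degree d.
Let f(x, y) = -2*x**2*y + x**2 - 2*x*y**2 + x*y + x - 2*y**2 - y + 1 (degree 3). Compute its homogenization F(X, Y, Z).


F(X, Y, Z) = -2*X**2*Y + X**2*Z - 2*X*Y**2 + X*Y*Z + X*Z**2 - 2*Y**2*Z - Y*Z**2 + Z**3

deg(f) = 3.
Substitute x = X/Z, y = Y/Z into f, then multiply by Z^3.
  monomial -2·x^2·y^1 ↦ -2·X^2·Y^1·Z^0.
  monomial 1·x^2·y^0 ↦ 1·X^2·Y^0·Z^1.
  monomial -2·x^1·y^2 ↦ -2·X^1·Y^2·Z^0.
  monomial 1·x^1·y^1 ↦ 1·X^1·Y^1·Z^1.
  monomial 1·x^1·y^0 ↦ 1·X^1·Y^0·Z^2.
  monomial -2·x^0·y^2 ↦ -2·X^0·Y^2·Z^1.
  monomial -1·x^0·y^1 ↦ -1·X^0·Y^1·Z^2.
  monomial 1·x^0·y^0 ↦ 1·X^0·Y^0·Z^3.
Collecting: F(X, Y, Z) = -2*X**2*Y + X**2*Z - 2*X*Y**2 + X*Y*Z + X*Z**2 - 2*Y**2*Z - Y*Z**2 + Z**3.


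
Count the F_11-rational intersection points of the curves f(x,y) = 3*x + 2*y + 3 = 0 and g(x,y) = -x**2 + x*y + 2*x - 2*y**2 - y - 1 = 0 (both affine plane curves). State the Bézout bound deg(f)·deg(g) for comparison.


Common zeros: {(3, 5), (7, 10)}; count = 2; Bézout bound = 2.

deg(f) = 1, deg(g) = 2, so Bézout bound = 2.
Scan x ∈ F_11. For each x, list the y ∈ F_11 with f(x, y) ≡ 0 and those with g(x, y) ≡ 0 (mod 11); the common zeros in that column are the intersection.
  x = 0: f ≡ 0 at y ∈ {4}; g ≡ 0 at y ∈ {2, 3}; common: ∅.
  x = 1: f ≡ 0 at y ∈ {8}; g ≡ 0 at y ∈ {0}; common: ∅.
  x = 2: f ≡ 0 at y ∈ {1}; g ≡ 0 at y ∈ {8, 9}; common: ∅.
  x = 3: f ≡ 0 at y ∈ {5}; g ≡ 0 at y ∈ {5, 7}; common: {5}.
  x = 4: f ≡ 0 at y ∈ {9}; g ≡ 0 at y ∈ {2, 5}; common: ∅.
  x = 5: f ≡ 0 at y ∈ {2}; g ≡ 0 at y ∈ {3, 10}; common: ∅.
  x = 6: f ≡ 0 at y ∈ {6}; g ≡ 0 at y ∈ {1, 7}; common: ∅.
  x = 7: f ≡ 0 at y ∈ {10}; g ≡ 0 at y ∈ {4, 10}; common: {10}.
  x = 8: f ≡ 0 at y ∈ {3}; g ≡ 0 at y ∈ {1, 8}; common: ∅.
  x = 9: f ≡ 0 at y ∈ {7}; g ≡ 0 at y ∈ {6, 9}; common: ∅.
  x = 10: f ≡ 0 at y ∈ {0}; g ≡ 0 at y ∈ {4, 6}; common: ∅.
Collecting: common zeros = {(3, 5), (7, 10)}, so the count is 2.
Comparison with the Bézout bound: 2 ≤ 2 = deg(f)·deg(g), as expected for curves with no common component (the bound is attained).


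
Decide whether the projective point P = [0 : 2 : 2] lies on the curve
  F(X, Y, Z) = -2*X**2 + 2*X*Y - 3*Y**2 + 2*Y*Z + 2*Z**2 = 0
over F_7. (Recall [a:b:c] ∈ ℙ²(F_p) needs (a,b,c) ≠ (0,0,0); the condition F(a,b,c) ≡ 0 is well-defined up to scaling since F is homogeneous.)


F(0,2,2) ≡ 4 (mod 7); P is NOT on the curve.

Evaluate F(0, 2, 2) term-by-term (mod 7).
  -2*X**2 ↦ -2·0·1·1 = 0
  2*X*Y ↦ 2·0·2·1 = 0
  -3*Y**2 ↦ -3·1·4·1 = -12
  2*Y*Z ↦ 2·1·2·2 = 8
  2*Z**2 ↦ 2·1·1·4 = 8
Sum: F(0, 2, 2) = (0) + (0) + (-12) + (8) + (8) = 4.
Reducing mod 7: 4 ≡ 4 (mod 7).
Since F(a, b, c) ≡ 4 ≠ 0 (mod 7), P does NOT lie on the curve.


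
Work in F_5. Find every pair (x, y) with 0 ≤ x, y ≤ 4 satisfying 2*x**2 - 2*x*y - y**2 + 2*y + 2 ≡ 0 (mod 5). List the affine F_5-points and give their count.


Affine F_5-points: {(1, 2), (1, 3), (2, 0), (2, 3), (3, 0), (3, 1)}; count = 6.

For each of the 25 pairs (x, y) ∈ F_5², evaluate f(x, y) mod 5. Record the zeros.
  x = 0: [0↦2, 1↦3, 2↦2, 3↦4, 4↦4]  zeros at y ∈ ∅
  x = 1: [0↦4, 1↦3, 2↦0, 3↦0, 4↦3]  zeros at y ∈ {2, 3}
  x = 2: [0↦0, 1↦2, 2↦2, 3↦0, 4↦1]  zeros at y ∈ {0, 3}
  x = 3: [0↦0, 1↦0, 2↦3, 3↦4, 4↦3]  zeros at y ∈ {0, 1}
  x = 4: [0↦4, 1↦2, 2↦3, 3↦2, 4↦4]  zeros at y ∈ ∅
Collecting zeros: affine points = {(1, 2), (1, 3), (2, 0), (2, 3), (3, 0), (3, 1)}.
Total count |C(F_5)_aff| = 6.


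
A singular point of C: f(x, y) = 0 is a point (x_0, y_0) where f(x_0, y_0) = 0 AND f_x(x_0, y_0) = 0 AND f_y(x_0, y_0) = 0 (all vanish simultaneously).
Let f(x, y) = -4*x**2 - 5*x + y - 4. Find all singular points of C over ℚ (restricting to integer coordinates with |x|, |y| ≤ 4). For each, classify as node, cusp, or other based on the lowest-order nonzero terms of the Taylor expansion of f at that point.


No singular points in the scanned grid; C is smooth there.

Compute partial derivatives:
  f_x = -8*x - 5.
  f_y = 1.
f_y = 1 is a nonzero constant, so f_y never vanishes: no point (x, y) can satisfy f = f_x = f_y = 0. In particular no (x, y) ∈ {−4, ..., 4}² is singular; the curve is smooth.


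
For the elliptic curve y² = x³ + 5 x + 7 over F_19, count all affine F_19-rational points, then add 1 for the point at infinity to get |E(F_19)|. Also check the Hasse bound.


Affine points = {(0, 8), (0, 11), (2, 5), (2, 14), (3, 7), (3, 12), (5, 9), (5, 10), (6, 5), (6, 14), (7, 9), (7, 10), (11, 5), (11, 14), (12, 3), (12, 16), (14, 3), (14, 16), (18, 1), (18, 18)}; affine count = 20; |E(F_19)| = 21.

Discriminant check: Δ ∝ 4a³ + 27b² = 4·5³ + 27·7² = 4·125 + 27·49 ≡ 18 (mod 19). Nonzero ⇒ E is nonsingular.
For each x ∈ F_19, compute rhs = x³ + 5·x + 7 mod 19, then count y ∈ F_19 with y² ≡ rhs.
  x = 0: rhs = 7, matching y values: 8, 11 (2 points).
  x = 1: rhs = 13, matching y values: none (0 points).
  x = 2: rhs = 6, matching y values: 5, 14 (2 points).
  x = 3: rhs = 11, matching y values: 7, 12 (2 points).
  x = 4: rhs = 15, matching y values: none (0 points).
  x = 5: rhs = 5, matching y values: 9, 10 (2 points).
  x = 6: rhs = 6, matching y values: 5, 14 (2 points).
  x = 7: rhs = 5, matching y values: 9, 10 (2 points).
  x = 8: rhs = 8, matching y values: none (0 points).
  x = 9: rhs = 2, matching y values: none (0 points).
  x = 10: rhs = 12, matching y values: none (0 points).
  x = 11: rhs = 6, matching y values: 5, 14 (2 points).
  x = 12: rhs = 9, matching y values: 3, 16 (2 points).
  x = 13: rhs = 8, matching y values: none (0 points).
  x = 14: rhs = 9, matching y values: 3, 16 (2 points).
  x = 15: rhs = 18, matching y values: none (0 points).
  x = 16: rhs = 3, matching y values: none (0 points).
  x = 17: rhs = 8, matching y values: none (0 points).
  x = 18: rhs = 1, matching y values: 1, 18 (2 points).
Total affine count: 20.
Full point count |E(F_19)| = 20 + 1 = 21.
Hasse bound: |21 − (19+1)| = |1| = 1 ≤ 2√19 ≈ 8.7178 ✓.


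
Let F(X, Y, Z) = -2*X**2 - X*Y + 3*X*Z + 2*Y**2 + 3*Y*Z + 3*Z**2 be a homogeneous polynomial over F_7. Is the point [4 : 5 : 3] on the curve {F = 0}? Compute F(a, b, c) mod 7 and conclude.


F(4,5,3) ≡ 1 (mod 7); P is NOT on the curve.

Evaluate F(4, 5, 3) term-by-term (mod 7).
  -2*X**2 ↦ -2·16·1·1 = -32
  -X*Y ↦ -1·4·5·1 = -20
  3*X*Z ↦ 3·4·1·3 = 36
  2*Y**2 ↦ 2·1·25·1 = 50
  3*Y*Z ↦ 3·1·5·3 = 45
  3*Z**2 ↦ 3·1·1·9 = 27
Sum: F(4, 5, 3) = (-32) + (-20) + (36) + (50) + (45) + (27) = 106.
Reducing mod 7: 106 ≡ 1 (mod 7).
Since F(a, b, c) ≡ 1 ≠ 0 (mod 7), P does NOT lie on the curve.


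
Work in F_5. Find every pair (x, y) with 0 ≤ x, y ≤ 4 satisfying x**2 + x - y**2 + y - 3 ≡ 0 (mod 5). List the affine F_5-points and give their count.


Affine F_5-points: {(0, 2), (0, 4), (4, 2), (4, 4)}; count = 4.

For each of the 25 pairs (x, y) ∈ F_5², evaluate f(x, y) mod 5. Record the zeros.
  x = 0: [0↦2, 1↦2, 2↦0, 3↦1, 4↦0]  zeros at y ∈ {2, 4}
  x = 1: [0↦4, 1↦4, 2↦2, 3↦3, 4↦2]  zeros at y ∈ ∅
  x = 2: [0↦3, 1↦3, 2↦1, 3↦2, 4↦1]  zeros at y ∈ ∅
  x = 3: [0↦4, 1↦4, 2↦2, 3↦3, 4↦2]  zeros at y ∈ ∅
  x = 4: [0↦2, 1↦2, 2↦0, 3↦1, 4↦0]  zeros at y ∈ {2, 4}
Collecting zeros: affine points = {(0, 2), (0, 4), (4, 2), (4, 4)}.
Total count |C(F_5)_aff| = 4.


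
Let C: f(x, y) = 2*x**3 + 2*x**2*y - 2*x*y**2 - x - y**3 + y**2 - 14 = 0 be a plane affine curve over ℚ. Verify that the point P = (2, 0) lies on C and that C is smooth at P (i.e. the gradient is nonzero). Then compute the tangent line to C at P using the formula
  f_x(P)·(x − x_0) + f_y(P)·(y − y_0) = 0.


Tangent line at P: 23*x + 8*y - 46 = 0.

Step 1: f(2, 0) = 0, so P lies on C.
Step 2: partial derivatives
  f_x(x, y) = 6*x**2 + 4*x*y - 2*y**2 - 1, f_y(x, y) = 2*x**2 - 4*x*y - 3*y**2 + 2*y.
  f_x(P) = 23, f_y(P) = 8 (gradient nonzero, so P is smooth).
Step 3: tangent line at P: 23·(x − 2) + 8·(y − 0) = 0.
Expanding: 23*x + 8*y - 46 = 0.


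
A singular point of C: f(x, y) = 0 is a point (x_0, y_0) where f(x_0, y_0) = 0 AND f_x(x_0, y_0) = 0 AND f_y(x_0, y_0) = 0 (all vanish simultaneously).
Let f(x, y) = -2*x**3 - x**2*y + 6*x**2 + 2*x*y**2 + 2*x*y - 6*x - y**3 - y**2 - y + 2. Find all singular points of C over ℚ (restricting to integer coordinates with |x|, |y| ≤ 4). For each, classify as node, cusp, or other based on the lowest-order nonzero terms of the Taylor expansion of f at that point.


Singular points: {(1, 0)}; classification: cusp.

Compute partial derivatives:
  f_x = -6*x**2 - 2*x*y + 12*x + 2*y**2 + 2*y - 6.
  f_y = -x**2 + 4*x*y + 2*x - 3*y**2 - 2*y - 1.
Scan x_0 ∈ {−4, ..., 4}. For each x_0, f_y(x_0, y) is a polynomial in y; find its integer roots y ∈ {−4, ..., 4}, then test f_x and f at those candidates.
  x = -4: f_y(-4, y) = -3*y**2 - 18*y - 25; no integer root y with |y| ≤ 4.
  x = -3: f_y(-3, y) = -3*y**2 - 14*y - 16; vanishes at y ∈ {-2}. (-3, -2): f_x = -104 ≠ 0.
  x = -2: f_y(-2, y) = -3*y**2 - 10*y - 9; no integer root y with |y| ≤ 4.
  x = -1: f_y(-1, y) = -3*y**2 - 6*y - 4; no integer root y with |y| ≤ 4.
  x = 0: f_y(0, y) = -3*y**2 - 2*y - 1; no integer root y with |y| ≤ 4.
  x = 1: f_y(1, y) = -3*y**2 + 2*y; vanishes at y ∈ {0}. (1, 0): f_x = 0, f = 0 — SINGULAR.
  x = 2: f_y(2, y) = -3*y**2 + 6*y - 1; no integer root y with |y| ≤ 4.
  x = 3: f_y(3, y) = -3*y**2 + 10*y - 4; no integer root y with |y| ≤ 4.
  x = 4: f_y(4, y) = -3*y**2 + 14*y - 9; no integer root y with |y| ≤ 4.
Only singular point on the grid: (1, 0).
Classify: substitute x = 1 + u, y = 0 + v and expand: f = -2*u**3 - u**2*v + 2*u*v**2 - v**3 + v**2.
No constant or linear terms (consistent with a singular point). Quadratic part: v**2. Cubic part: -2*u**3 - u**2*v + 2*u*v**2 - v**3.
The quadratic part v**2 is a perfect square, so there is a single (double) tangent line v = 0, i.e. y = 0. Restricting the cubic part to that line (v = 0) leaves -2*u**3 ≠ 0, so f is not divisible by v and the branch is v² ≈ 2*u**3 to lowest order — this is a cusp.
Classification: cusp.


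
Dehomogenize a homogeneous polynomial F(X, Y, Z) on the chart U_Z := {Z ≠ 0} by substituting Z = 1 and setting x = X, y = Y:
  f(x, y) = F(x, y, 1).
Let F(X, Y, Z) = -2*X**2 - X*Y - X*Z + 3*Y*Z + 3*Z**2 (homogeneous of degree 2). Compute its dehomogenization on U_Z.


f(x, y) = -2*x**2 - x*y - x + 3*y + 3

On U_Z we set Z = 1. Each monomial c·X^i·Y^j·Z^k in F becomes c·x^i·y^j·1^k = c·x^i·y^j.
Substituting Z = 1: F(X, Y, 1) = -2*x**2 - x*y - x + 3*y + 3.
Note: deg(f) ≤ deg(F) = 2; strict inequality happens when F is divisible by Z (lost terms).


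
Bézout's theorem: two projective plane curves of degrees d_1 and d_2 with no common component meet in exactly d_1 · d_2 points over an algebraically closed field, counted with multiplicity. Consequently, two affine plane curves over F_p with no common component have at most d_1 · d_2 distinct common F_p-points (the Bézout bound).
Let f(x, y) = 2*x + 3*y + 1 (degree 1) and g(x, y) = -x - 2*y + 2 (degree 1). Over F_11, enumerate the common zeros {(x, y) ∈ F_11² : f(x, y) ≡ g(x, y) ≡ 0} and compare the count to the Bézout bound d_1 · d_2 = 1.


Common zeros: {(3, 5)}; count = 1; Bézout bound = 1.

deg(f) = 1, deg(g) = 1, so Bézout bound = 1.
Scan x ∈ F_11. For each x, list the y ∈ F_11 with f(x, y) ≡ 0 and those with g(x, y) ≡ 0 (mod 11); the common zeros in that column are the intersection.
  x = 0: f ≡ 0 at y ∈ {7}; g ≡ 0 at y ∈ {1}; common: ∅.
  x = 1: f ≡ 0 at y ∈ {10}; g ≡ 0 at y ∈ {6}; common: ∅.
  x = 2: f ≡ 0 at y ∈ {2}; g ≡ 0 at y ∈ {0}; common: ∅.
  x = 3: f ≡ 0 at y ∈ {5}; g ≡ 0 at y ∈ {5}; common: {5}.
  x = 4: f ≡ 0 at y ∈ {8}; g ≡ 0 at y ∈ {10}; common: ∅.
  x = 5: f ≡ 0 at y ∈ {0}; g ≡ 0 at y ∈ {4}; common: ∅.
  x = 6: f ≡ 0 at y ∈ {3}; g ≡ 0 at y ∈ {9}; common: ∅.
  x = 7: f ≡ 0 at y ∈ {6}; g ≡ 0 at y ∈ {3}; common: ∅.
  x = 8: f ≡ 0 at y ∈ {9}; g ≡ 0 at y ∈ {8}; common: ∅.
  x = 9: f ≡ 0 at y ∈ {1}; g ≡ 0 at y ∈ {2}; common: ∅.
  x = 10: f ≡ 0 at y ∈ {4}; g ≡ 0 at y ∈ {7}; common: ∅.
Collecting: common zeros = {(3, 5)}, so the count is 1.
Comparison with the Bézout bound: 1 ≤ 1 = deg(f)·deg(g), as expected for curves with no common component (the bound is attained).


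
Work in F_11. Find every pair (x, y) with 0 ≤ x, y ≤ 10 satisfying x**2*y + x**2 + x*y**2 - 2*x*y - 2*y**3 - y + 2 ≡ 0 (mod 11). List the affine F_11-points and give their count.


Affine F_11-points: {(0, 3), (0, 5), (1, 1), (2, 3), (2, 10), (3, 0), (3, 2), (3, 5), (5, 1), (6, 8), (7, 8), (8, 0), (8, 2), (9, 9), (10, 9)}; count = 15.

For each of the 121 pairs (x, y) ∈ F_11², evaluate f(x, y) mod 11. Record the zeros.
  x = 0: [0↦2, 1↦10, 2↦6, 3↦0, 4↦2, 5↦0, 6↦4, 7↦2, 8↦4, 9↦9, 10↦5]  zeros at y ∈ {3, 5}
  x = 1: [0↦3, 1↦0, 2↦9, 3↦7, 4↦4, 5↦10, 6↦2, 7↦1, 8↦6, 9↦5, 10↦8]  zeros at y ∈ {1}
  x = 2: [0↦6, 1↦5, 2↦7, 3↦0, 4↦5, 5↦10, 6↦3, 7↦5, 8↦4, 9↦10, 10↦0]  zeros at y ∈ {3, 10}
  x = 3: [0↦0, 1↦3, 2↦0, 3↦1, 4↦5, 5↦0, 6↦7, 7↦3, 8↦9, 9↦2, 10↦3]  zeros at y ∈ {0, 2, 5}
  x = 4: [0↦7, 1↦5, 2↦10, 3↦10, 4↦4, 5↦2, 6↦3, 7↦6, 8↦10, 9↦3, 10↦6]  zeros at y ∈ ∅
  x = 5: [0↦5, 1↦0, 2↦4, 3↦5, 4↦2, 5↦5, 6↦2, 7↦3, 8↦7, 9↦2, 10↦9]  zeros at y ∈ {1}
  x = 6: [0↦5, 1↦10, 2↦4, 3↦8, 4↦10, 5↦9, 6↦4, 7↦5, 8↦0, 9↦10, 10↦1]  zeros at y ∈ {8}
  x = 7: [0↦7, 1↦2, 2↦10, 3↦8, 4↦6, 5↦3, 6↦9, 7↦1, 8↦0, 9↦5, 10↦4]  zeros at y ∈ {8}
  x = 8: [0↦0, 1↦9, 2↦0, 3↦5, 4↦1, 5↦9, 6↦6, 7↦2, 8↦7, 9↦9, 10↦7]  zeros at y ∈ {0, 2}
  x = 9: [0↦6, 1↦9, 2↦7, 3↦10, 4↦6, 5↦5, 6↦6, 7↦8, 8↦10, 9↦0, 10↦10]  zeros at y ∈ {9}
  x = 10: [0↦3, 1↦2, 2↦9, 3↦1, 4↦10, 5↦2, 6↦9, 7↦8, 8↦9, 9↦0, 10↦2]  zeros at y ∈ {9}
Collecting zeros: affine points = {(0, 3), (0, 5), (1, 1), (2, 3), (2, 10), (3, 0), (3, 2), (3, 5), (5, 1), (6, 8), (7, 8), (8, 0), (8, 2), (9, 9), (10, 9)}.
Total count |C(F_11)_aff| = 15.
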